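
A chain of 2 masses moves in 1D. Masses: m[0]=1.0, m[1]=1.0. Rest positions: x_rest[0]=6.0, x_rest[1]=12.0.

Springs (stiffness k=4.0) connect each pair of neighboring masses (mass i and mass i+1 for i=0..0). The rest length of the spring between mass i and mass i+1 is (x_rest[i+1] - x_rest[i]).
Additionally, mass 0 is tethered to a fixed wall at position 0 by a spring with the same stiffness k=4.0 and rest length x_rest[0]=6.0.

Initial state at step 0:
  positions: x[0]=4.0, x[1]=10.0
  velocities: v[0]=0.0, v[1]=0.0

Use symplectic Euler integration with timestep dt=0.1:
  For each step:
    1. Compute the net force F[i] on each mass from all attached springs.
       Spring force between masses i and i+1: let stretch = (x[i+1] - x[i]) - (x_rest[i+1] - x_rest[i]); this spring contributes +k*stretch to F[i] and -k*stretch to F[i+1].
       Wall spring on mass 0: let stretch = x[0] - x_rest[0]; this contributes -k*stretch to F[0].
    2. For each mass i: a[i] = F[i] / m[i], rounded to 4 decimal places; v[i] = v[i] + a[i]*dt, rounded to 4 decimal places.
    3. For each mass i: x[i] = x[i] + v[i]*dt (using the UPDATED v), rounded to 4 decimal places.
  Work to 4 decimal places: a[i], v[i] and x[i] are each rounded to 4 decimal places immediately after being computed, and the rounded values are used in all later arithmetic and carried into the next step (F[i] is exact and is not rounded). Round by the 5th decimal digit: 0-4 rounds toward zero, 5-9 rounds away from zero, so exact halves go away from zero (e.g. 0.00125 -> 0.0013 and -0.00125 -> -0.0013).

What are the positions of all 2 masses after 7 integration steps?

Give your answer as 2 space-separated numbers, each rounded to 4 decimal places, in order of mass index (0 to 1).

Answer: 5.5574 10.3290

Derivation:
Step 0: x=[4.0000 10.0000] v=[0.0000 0.0000]
Step 1: x=[4.0800 10.0000] v=[0.8000 0.0000]
Step 2: x=[4.2336 10.0032] v=[1.5360 0.0320]
Step 3: x=[4.4486 10.0156] v=[2.1504 0.1242]
Step 4: x=[4.7084 10.0453] v=[2.5978 0.2974]
Step 5: x=[4.9933 10.1016] v=[2.8492 0.5626]
Step 6: x=[5.2828 10.1935] v=[2.8952 0.9193]
Step 7: x=[5.5574 10.3290] v=[2.7464 1.3550]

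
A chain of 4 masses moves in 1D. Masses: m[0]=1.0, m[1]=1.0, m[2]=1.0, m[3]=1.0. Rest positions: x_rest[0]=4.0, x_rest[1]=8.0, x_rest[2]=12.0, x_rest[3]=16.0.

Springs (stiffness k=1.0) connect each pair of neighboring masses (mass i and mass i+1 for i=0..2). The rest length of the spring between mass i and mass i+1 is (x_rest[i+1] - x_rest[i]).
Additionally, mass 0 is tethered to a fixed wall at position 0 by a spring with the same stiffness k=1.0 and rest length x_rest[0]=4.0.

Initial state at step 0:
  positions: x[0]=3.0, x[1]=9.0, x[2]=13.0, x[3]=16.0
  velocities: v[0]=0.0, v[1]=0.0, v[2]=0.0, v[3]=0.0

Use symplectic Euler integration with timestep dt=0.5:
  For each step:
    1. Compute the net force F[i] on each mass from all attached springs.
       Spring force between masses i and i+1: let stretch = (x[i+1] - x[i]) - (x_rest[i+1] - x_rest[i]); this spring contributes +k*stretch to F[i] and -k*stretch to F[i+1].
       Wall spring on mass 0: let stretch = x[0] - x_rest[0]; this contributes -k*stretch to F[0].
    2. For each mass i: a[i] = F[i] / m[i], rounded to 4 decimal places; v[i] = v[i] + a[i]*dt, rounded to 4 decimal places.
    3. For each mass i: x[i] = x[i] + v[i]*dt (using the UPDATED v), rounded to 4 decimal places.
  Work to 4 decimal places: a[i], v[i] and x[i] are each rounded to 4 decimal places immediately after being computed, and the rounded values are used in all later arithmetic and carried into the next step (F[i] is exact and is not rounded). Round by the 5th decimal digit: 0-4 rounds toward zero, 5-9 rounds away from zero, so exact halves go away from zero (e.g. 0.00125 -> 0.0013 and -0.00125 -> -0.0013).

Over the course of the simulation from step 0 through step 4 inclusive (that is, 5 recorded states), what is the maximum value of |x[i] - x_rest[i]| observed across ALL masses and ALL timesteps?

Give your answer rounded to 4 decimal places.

Answer: 1.3438

Derivation:
Step 0: x=[3.0000 9.0000 13.0000 16.0000] v=[0.0000 0.0000 0.0000 0.0000]
Step 1: x=[3.7500 8.5000 12.7500 16.2500] v=[1.5000 -1.0000 -0.5000 0.5000]
Step 2: x=[4.7500 7.8750 12.3125 16.6250] v=[2.0000 -1.2500 -0.8750 0.7500]
Step 3: x=[5.3438 7.5781 11.8438 16.9219] v=[1.1875 -0.5938 -0.9375 0.5938]
Step 4: x=[5.1602 7.7891 11.5782 16.9493] v=[-0.3673 0.4219 -0.5313 0.0548]
Max displacement = 1.3438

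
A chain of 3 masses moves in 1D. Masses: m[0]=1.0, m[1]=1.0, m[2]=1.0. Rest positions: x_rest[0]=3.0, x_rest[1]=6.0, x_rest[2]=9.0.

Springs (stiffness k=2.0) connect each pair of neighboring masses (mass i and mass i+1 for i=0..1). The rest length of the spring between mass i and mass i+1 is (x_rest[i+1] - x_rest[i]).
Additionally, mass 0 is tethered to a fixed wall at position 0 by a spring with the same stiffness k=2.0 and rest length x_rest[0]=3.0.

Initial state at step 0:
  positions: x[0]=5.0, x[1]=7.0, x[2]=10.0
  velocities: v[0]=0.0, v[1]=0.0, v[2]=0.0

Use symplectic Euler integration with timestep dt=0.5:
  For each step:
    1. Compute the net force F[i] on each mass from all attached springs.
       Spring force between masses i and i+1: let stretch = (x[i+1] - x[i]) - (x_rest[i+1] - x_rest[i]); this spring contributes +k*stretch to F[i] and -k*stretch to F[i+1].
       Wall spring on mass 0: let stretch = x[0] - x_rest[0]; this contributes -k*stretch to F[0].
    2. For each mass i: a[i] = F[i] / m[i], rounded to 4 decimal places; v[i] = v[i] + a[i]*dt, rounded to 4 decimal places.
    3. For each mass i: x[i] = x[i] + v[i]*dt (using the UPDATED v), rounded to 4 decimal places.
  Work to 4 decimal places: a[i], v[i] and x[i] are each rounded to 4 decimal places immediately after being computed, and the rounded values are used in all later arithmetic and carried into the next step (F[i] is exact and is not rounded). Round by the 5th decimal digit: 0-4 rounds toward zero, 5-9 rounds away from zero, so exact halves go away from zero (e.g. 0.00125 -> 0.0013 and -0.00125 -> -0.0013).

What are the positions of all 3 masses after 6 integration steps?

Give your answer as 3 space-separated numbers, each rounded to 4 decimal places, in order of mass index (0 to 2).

Answer: 3.0938 6.5313 7.2657

Derivation:
Step 0: x=[5.0000 7.0000 10.0000] v=[0.0000 0.0000 0.0000]
Step 1: x=[3.5000 7.5000 10.0000] v=[-3.0000 1.0000 0.0000]
Step 2: x=[2.2500 7.2500 10.2500] v=[-2.5000 -0.5000 0.5000]
Step 3: x=[2.3750 6.0000 10.5000] v=[0.2500 -2.5000 0.5000]
Step 4: x=[3.1250 5.1875 10.0000] v=[1.5000 -1.6250 -1.0000]
Step 5: x=[3.3438 5.7500 8.5938] v=[0.4375 1.1250 -2.8125]
Step 6: x=[3.0938 6.5313 7.2657] v=[-0.5001 1.5626 -2.6563]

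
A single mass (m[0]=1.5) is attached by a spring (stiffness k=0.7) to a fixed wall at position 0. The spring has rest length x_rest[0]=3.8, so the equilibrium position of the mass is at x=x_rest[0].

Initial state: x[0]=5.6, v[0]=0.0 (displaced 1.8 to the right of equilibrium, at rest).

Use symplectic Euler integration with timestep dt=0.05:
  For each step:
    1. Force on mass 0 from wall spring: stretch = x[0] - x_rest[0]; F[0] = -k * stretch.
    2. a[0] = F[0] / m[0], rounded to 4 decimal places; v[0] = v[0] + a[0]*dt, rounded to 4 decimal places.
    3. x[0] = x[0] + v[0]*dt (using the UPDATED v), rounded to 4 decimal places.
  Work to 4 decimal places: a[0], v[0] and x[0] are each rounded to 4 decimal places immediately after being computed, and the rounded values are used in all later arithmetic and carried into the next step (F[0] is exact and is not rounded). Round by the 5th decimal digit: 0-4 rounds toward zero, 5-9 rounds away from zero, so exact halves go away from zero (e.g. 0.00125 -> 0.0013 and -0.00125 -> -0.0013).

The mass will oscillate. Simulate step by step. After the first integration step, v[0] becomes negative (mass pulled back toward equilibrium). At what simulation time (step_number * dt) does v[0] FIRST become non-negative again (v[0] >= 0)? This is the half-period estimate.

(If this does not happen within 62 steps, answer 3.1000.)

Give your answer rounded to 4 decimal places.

Step 0: x=[5.6000] v=[0.0000]
Step 1: x=[5.5979] v=[-0.0420]
Step 2: x=[5.5937] v=[-0.0840]
Step 3: x=[5.5874] v=[-0.1259]
Step 4: x=[5.5790] v=[-0.1676]
Step 5: x=[5.5685] v=[-0.2091]
Step 6: x=[5.5560] v=[-0.2504]
Step 7: x=[5.5414] v=[-0.2914]
Step 8: x=[5.5248] v=[-0.3320]
Step 9: x=[5.5062] v=[-0.3722]
Step 10: x=[5.4856] v=[-0.4120]
Step 11: x=[5.4630] v=[-0.4513]
Step 12: x=[5.4385] v=[-0.4901]
Step 13: x=[5.4121] v=[-0.5283]
Step 14: x=[5.3838] v=[-0.5659]
Step 15: x=[5.3537] v=[-0.6029]
Step 16: x=[5.3217] v=[-0.6392]
Step 17: x=[5.2880] v=[-0.6747]
Step 18: x=[5.2525] v=[-0.7094]
Step 19: x=[5.2153] v=[-0.7433]
Step 20: x=[5.1765] v=[-0.7763]
Step 21: x=[5.1361] v=[-0.8084]
Step 22: x=[5.0941] v=[-0.8396]
Step 23: x=[5.0506] v=[-0.8698]
Step 24: x=[5.0057] v=[-0.8990]
Step 25: x=[4.9593] v=[-0.9271]
Step 26: x=[4.9116] v=[-0.9542]
Step 27: x=[4.8626] v=[-0.9801]
Step 28: x=[4.8124] v=[-1.0049]
Step 29: x=[4.7610] v=[-1.0285]
Step 30: x=[4.7085] v=[-1.0509]
Step 31: x=[4.6549] v=[-1.0721]
Step 32: x=[4.6003] v=[-1.0921]
Step 33: x=[4.5448] v=[-1.1108]
Step 34: x=[4.4884] v=[-1.1282]
Step 35: x=[4.4312] v=[-1.1443]
Step 36: x=[4.3733] v=[-1.1590]
Step 37: x=[4.3147] v=[-1.1724]
Step 38: x=[4.2555] v=[-1.1844]
Step 39: x=[4.1958] v=[-1.1950]
Step 40: x=[4.1356] v=[-1.2042]
Step 41: x=[4.0750] v=[-1.2120]
Step 42: x=[4.0141] v=[-1.2184]
Step 43: x=[3.9529] v=[-1.2234]
Step 44: x=[3.8916] v=[-1.2270]
Step 45: x=[3.8301] v=[-1.2291]
Step 46: x=[3.7686] v=[-1.2298]
Step 47: x=[3.7071] v=[-1.2291]
Step 48: x=[3.6458] v=[-1.2269]
Step 49: x=[3.5846] v=[-1.2233]
Step 50: x=[3.5237] v=[-1.2183]
Step 51: x=[3.4631] v=[-1.2119]
Step 52: x=[3.4029] v=[-1.2040]
Step 53: x=[3.3432] v=[-1.1947]
Step 54: x=[3.2840] v=[-1.1840]
Step 55: x=[3.2254] v=[-1.1720]
Step 56: x=[3.1675] v=[-1.1586]
Step 57: x=[3.1103] v=[-1.1438]
Step 58: x=[3.0539] v=[-1.1277]
Step 59: x=[2.9984] v=[-1.1103]
Step 60: x=[2.9438] v=[-1.0916]
Step 61: x=[2.8902] v=[-1.0716]
Step 62: x=[2.8377] v=[-1.0504]
v[0] did not become non-negative within 62 steps; using fallback time=3.1000

Answer: 3.1000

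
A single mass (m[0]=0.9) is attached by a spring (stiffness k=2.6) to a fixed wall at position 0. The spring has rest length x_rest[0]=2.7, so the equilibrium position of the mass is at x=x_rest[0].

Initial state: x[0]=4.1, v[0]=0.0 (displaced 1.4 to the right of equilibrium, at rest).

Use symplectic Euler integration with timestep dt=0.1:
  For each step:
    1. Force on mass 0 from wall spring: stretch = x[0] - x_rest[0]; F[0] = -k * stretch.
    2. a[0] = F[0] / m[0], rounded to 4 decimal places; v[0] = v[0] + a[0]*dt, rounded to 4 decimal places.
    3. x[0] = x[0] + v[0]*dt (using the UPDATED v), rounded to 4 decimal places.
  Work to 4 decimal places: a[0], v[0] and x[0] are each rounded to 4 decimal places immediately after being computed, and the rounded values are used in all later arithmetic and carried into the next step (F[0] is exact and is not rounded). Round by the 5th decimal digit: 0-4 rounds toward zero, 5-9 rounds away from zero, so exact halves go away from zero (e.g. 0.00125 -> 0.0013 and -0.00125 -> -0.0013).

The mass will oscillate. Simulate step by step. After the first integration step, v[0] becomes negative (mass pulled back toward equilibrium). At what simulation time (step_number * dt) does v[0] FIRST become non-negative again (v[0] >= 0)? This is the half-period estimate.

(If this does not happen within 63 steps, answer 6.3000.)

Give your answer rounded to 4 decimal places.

Answer: 1.9000

Derivation:
Step 0: x=[4.1000] v=[0.0000]
Step 1: x=[4.0596] v=[-0.4044]
Step 2: x=[3.9799] v=[-0.7972]
Step 3: x=[3.8632] v=[-1.1670]
Step 4: x=[3.7129] v=[-1.5030]
Step 5: x=[3.5333] v=[-1.7956]
Step 6: x=[3.3297] v=[-2.0363]
Step 7: x=[3.1079] v=[-2.2182]
Step 8: x=[2.8743] v=[-2.3360]
Step 9: x=[2.6357] v=[-2.3864]
Step 10: x=[2.3989] v=[-2.3678]
Step 11: x=[2.1708] v=[-2.2808]
Step 12: x=[1.9580] v=[-2.1279]
Step 13: x=[1.7667] v=[-1.9135]
Step 14: x=[1.6023] v=[-1.6439]
Step 15: x=[1.4696] v=[-1.3268]
Step 16: x=[1.3725] v=[-0.9714]
Step 17: x=[1.3137] v=[-0.5879]
Step 18: x=[1.2950] v=[-0.1874]
Step 19: x=[1.3169] v=[0.2185]
First v>=0 after going negative at step 19, time=1.9000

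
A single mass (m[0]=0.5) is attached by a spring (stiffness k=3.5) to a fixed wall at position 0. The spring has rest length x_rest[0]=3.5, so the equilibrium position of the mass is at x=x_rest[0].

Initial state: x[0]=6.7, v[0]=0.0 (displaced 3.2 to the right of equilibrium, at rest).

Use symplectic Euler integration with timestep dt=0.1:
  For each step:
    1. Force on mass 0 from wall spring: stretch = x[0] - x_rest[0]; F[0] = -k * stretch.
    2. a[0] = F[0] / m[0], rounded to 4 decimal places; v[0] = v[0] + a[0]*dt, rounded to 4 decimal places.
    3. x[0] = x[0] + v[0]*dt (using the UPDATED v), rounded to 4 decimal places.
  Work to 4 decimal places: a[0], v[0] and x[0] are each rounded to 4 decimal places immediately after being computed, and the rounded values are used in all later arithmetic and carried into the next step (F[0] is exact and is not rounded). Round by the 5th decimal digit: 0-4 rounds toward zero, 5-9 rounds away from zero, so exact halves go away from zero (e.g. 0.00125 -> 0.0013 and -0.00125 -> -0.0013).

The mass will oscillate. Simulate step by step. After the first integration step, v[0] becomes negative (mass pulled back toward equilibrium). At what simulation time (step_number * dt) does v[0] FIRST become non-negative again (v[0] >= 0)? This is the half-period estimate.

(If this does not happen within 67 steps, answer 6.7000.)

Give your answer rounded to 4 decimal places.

Answer: 1.2000

Derivation:
Step 0: x=[6.7000] v=[0.0000]
Step 1: x=[6.4760] v=[-2.2400]
Step 2: x=[6.0437] v=[-4.3232]
Step 3: x=[5.4333] v=[-6.1038]
Step 4: x=[4.6876] v=[-7.4571]
Step 5: x=[3.8588] v=[-8.2884]
Step 6: x=[3.0048] v=[-8.5396]
Step 7: x=[2.1855] v=[-8.1930]
Step 8: x=[1.4582] v=[-7.2729]
Step 9: x=[0.8738] v=[-5.8436]
Step 10: x=[0.4733] v=[-4.0053]
Step 11: x=[0.2846] v=[-1.8866]
Step 12: x=[0.3210] v=[0.3642]
First v>=0 after going negative at step 12, time=1.2000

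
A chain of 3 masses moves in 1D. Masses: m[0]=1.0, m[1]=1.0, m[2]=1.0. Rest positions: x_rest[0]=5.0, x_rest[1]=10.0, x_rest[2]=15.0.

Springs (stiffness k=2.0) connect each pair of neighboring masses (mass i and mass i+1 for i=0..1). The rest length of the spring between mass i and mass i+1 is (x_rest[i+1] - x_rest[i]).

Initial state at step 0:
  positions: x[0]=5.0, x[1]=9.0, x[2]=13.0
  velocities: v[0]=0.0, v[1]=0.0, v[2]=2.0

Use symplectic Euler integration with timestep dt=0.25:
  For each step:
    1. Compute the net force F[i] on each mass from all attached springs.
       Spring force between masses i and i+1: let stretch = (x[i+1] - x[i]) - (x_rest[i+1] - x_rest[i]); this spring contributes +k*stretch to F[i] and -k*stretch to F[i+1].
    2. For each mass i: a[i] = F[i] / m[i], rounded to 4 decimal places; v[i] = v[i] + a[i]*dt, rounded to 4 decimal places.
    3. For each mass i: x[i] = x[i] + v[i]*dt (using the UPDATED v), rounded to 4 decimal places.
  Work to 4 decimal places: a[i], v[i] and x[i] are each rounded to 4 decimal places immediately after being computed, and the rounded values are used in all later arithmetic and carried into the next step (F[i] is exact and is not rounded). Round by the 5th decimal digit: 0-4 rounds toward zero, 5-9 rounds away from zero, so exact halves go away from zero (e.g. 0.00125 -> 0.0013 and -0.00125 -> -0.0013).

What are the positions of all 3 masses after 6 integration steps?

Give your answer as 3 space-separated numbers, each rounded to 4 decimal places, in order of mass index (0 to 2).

Answer: 3.6274 10.1598 16.2129

Derivation:
Step 0: x=[5.0000 9.0000 13.0000] v=[0.0000 0.0000 2.0000]
Step 1: x=[4.8750 9.0000 13.6250] v=[-0.5000 0.0000 2.5000]
Step 2: x=[4.6406 9.0625 14.2969] v=[-0.9375 0.2500 2.6875]
Step 3: x=[4.3340 9.2266 14.9395] v=[-1.2266 0.6563 2.5703]
Step 4: x=[4.0139 9.4932 15.4930] v=[-1.2803 1.0665 2.2139]
Step 5: x=[3.7537 9.8249 15.9215] v=[-1.0407 1.3268 1.7140]
Step 6: x=[3.6274 10.1598 16.2129] v=[-0.5051 1.3395 1.1657]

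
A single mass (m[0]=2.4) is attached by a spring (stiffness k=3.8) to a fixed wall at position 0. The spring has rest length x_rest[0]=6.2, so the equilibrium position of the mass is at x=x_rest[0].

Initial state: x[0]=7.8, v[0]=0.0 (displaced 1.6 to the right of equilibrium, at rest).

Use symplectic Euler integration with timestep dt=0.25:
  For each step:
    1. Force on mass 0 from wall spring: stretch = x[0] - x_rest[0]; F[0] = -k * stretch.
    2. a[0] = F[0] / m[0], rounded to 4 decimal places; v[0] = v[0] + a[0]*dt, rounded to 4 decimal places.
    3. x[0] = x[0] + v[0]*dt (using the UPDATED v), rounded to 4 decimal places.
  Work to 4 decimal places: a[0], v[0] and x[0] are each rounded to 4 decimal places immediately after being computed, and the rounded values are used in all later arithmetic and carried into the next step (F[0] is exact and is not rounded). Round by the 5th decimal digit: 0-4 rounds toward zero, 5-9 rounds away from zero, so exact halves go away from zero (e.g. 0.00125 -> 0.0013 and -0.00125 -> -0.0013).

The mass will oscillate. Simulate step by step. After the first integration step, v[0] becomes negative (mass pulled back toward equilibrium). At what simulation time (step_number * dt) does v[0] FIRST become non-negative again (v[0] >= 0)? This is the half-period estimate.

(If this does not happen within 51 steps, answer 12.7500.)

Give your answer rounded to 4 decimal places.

Answer: 2.5000

Derivation:
Step 0: x=[7.8000] v=[0.0000]
Step 1: x=[7.6417] v=[-0.6333]
Step 2: x=[7.3407] v=[-1.2040]
Step 3: x=[6.9268] v=[-1.6555]
Step 4: x=[6.4410] v=[-1.9432]
Step 5: x=[5.9314] v=[-2.0386]
Step 6: x=[5.4483] v=[-1.9323]
Step 7: x=[5.0396] v=[-1.6348]
Step 8: x=[4.7457] v=[-1.1755]
Step 9: x=[4.5957] v=[-0.5999]
Step 10: x=[4.6045] v=[0.0351]
First v>=0 after going negative at step 10, time=2.5000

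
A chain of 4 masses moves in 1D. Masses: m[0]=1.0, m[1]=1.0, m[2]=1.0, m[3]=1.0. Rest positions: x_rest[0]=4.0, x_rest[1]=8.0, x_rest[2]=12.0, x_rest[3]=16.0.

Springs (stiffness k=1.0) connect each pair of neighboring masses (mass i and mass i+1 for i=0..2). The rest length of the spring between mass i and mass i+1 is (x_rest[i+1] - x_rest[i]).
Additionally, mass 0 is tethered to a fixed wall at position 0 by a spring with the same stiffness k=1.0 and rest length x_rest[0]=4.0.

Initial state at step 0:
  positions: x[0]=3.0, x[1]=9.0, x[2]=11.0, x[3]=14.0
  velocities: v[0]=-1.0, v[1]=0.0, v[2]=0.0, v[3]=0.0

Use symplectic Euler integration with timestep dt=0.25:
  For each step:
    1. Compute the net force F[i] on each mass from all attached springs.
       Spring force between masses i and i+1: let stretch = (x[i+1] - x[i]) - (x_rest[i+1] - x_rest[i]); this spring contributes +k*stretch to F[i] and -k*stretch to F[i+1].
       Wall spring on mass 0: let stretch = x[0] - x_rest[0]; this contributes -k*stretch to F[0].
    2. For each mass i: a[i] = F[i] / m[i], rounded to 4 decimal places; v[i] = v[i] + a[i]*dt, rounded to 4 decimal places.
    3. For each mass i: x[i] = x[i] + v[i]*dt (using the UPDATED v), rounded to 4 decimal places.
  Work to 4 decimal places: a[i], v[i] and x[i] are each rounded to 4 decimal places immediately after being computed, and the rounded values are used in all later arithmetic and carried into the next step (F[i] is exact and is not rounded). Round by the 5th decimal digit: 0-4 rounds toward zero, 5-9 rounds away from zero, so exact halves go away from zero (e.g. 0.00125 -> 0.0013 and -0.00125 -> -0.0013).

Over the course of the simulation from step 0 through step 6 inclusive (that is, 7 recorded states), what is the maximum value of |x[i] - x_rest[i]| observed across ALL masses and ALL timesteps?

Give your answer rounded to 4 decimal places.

Answer: 2.0396

Derivation:
Step 0: x=[3.0000 9.0000 11.0000 14.0000] v=[-1.0000 0.0000 0.0000 0.0000]
Step 1: x=[2.9375 8.7500 11.0625 14.0625] v=[-0.2500 -1.0000 0.2500 0.2500]
Step 2: x=[3.0547 8.2813 11.1680 14.1875] v=[0.4688 -1.8750 0.4219 0.5000]
Step 3: x=[3.3077 7.6663 11.2818 14.3738] v=[1.0118 -2.4600 0.4551 0.7451]
Step 4: x=[3.6263 7.0049 11.3629 14.6168] v=[1.2745 -2.6458 0.3242 0.9721]
Step 5: x=[3.9295 6.4047 11.3750 14.9065] v=[1.2126 -2.4010 0.0482 1.1586]
Step 6: x=[4.1418 5.9604 11.2971 15.2254] v=[0.8490 -1.7772 -0.3115 1.2757]
Max displacement = 2.0396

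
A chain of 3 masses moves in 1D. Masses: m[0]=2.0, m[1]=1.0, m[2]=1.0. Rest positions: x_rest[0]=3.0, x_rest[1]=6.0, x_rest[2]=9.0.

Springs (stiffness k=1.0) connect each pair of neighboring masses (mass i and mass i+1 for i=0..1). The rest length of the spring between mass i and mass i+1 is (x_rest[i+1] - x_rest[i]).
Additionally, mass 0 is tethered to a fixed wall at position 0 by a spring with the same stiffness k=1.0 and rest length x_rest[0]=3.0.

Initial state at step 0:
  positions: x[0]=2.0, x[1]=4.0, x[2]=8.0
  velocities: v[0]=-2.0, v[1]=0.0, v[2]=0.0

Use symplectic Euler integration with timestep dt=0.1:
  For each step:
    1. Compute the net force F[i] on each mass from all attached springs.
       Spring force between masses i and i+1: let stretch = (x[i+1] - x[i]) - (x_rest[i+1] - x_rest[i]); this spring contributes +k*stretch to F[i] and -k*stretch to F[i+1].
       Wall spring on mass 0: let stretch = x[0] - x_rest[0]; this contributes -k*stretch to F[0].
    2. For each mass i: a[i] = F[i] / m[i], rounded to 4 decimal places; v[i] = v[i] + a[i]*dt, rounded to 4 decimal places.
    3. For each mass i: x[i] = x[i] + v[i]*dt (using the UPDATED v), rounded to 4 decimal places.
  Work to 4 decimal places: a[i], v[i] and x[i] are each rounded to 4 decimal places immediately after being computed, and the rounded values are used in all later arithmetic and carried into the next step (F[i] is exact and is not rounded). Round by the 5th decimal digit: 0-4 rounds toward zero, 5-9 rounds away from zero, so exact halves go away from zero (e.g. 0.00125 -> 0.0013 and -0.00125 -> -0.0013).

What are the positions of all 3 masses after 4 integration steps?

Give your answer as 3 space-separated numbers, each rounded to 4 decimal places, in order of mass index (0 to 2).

Step 0: x=[2.0000 4.0000 8.0000] v=[-2.0000 0.0000 0.0000]
Step 1: x=[1.8000 4.0200 7.9900] v=[-2.0000 0.2000 -0.1000]
Step 2: x=[1.6021 4.0575 7.9703] v=[-1.9790 0.3750 -0.1970]
Step 3: x=[1.4085 4.1096 7.9415] v=[-1.9363 0.5207 -0.2883]
Step 4: x=[1.2213 4.1730 7.9044] v=[-1.8717 0.6338 -0.3715]

Answer: 1.2213 4.1730 7.9044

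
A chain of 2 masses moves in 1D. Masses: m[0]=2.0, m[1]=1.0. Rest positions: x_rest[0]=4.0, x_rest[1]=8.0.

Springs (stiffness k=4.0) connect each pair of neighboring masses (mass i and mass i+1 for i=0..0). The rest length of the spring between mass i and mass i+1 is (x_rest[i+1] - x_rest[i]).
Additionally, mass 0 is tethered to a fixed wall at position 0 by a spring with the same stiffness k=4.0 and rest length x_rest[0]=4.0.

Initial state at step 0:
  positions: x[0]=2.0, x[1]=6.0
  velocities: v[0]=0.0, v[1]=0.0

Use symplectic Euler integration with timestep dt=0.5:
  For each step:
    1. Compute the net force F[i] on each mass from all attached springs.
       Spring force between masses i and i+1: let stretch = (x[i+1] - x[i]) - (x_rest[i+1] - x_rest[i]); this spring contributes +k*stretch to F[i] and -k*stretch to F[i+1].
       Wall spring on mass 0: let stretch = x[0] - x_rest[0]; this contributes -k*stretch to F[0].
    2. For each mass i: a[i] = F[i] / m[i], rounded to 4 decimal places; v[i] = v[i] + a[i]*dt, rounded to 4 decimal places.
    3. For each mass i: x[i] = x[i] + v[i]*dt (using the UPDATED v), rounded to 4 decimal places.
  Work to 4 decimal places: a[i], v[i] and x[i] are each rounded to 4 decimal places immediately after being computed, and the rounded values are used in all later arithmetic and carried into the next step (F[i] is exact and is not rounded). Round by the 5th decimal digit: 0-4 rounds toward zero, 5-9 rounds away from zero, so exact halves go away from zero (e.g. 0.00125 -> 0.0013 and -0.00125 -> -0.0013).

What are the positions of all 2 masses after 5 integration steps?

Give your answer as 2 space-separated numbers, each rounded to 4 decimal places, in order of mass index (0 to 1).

Step 0: x=[2.0000 6.0000] v=[0.0000 0.0000]
Step 1: x=[3.0000 6.0000] v=[2.0000 0.0000]
Step 2: x=[4.0000 7.0000] v=[2.0000 2.0000]
Step 3: x=[4.5000 9.0000] v=[1.0000 4.0000]
Step 4: x=[5.0000 10.5000] v=[1.0000 3.0000]
Step 5: x=[5.7500 10.5000] v=[1.5000 0.0000]

Answer: 5.7500 10.5000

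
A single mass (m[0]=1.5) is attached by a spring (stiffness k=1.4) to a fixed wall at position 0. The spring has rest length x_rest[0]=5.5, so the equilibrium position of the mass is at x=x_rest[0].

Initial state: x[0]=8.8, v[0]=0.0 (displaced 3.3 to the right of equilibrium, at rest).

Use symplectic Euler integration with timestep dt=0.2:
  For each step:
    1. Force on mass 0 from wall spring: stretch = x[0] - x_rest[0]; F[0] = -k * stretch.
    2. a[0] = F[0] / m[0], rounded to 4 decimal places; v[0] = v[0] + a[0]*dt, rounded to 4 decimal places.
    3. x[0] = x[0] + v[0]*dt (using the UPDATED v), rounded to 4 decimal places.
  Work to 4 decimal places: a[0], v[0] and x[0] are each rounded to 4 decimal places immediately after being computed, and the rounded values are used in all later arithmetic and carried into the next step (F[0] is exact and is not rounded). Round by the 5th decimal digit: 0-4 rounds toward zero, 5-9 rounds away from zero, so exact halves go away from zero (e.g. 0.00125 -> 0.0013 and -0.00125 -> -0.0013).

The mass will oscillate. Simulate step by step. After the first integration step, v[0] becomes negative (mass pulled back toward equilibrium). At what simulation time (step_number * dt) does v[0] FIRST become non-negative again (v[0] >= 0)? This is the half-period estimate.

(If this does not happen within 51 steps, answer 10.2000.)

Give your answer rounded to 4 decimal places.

Answer: 3.4000

Derivation:
Step 0: x=[8.8000] v=[0.0000]
Step 1: x=[8.6768] v=[-0.6160]
Step 2: x=[8.4350] v=[-1.2090]
Step 3: x=[8.0836] v=[-1.7569]
Step 4: x=[7.6358] v=[-2.2392]
Step 5: x=[7.1082] v=[-2.6379]
Step 6: x=[6.5206] v=[-2.9381]
Step 7: x=[5.8949] v=[-3.1286]
Step 8: x=[5.2544] v=[-3.2023]
Step 9: x=[4.6231] v=[-3.1565]
Step 10: x=[4.0245] v=[-2.9928]
Step 11: x=[3.4810] v=[-2.7174]
Step 12: x=[3.0129] v=[-2.3405]
Step 13: x=[2.6377] v=[-1.8762]
Step 14: x=[2.3693] v=[-1.3419]
Step 15: x=[2.2178] v=[-0.7575]
Step 16: x=[2.1888] v=[-0.1448]
Step 17: x=[2.2835] v=[0.4733]
First v>=0 after going negative at step 17, time=3.4000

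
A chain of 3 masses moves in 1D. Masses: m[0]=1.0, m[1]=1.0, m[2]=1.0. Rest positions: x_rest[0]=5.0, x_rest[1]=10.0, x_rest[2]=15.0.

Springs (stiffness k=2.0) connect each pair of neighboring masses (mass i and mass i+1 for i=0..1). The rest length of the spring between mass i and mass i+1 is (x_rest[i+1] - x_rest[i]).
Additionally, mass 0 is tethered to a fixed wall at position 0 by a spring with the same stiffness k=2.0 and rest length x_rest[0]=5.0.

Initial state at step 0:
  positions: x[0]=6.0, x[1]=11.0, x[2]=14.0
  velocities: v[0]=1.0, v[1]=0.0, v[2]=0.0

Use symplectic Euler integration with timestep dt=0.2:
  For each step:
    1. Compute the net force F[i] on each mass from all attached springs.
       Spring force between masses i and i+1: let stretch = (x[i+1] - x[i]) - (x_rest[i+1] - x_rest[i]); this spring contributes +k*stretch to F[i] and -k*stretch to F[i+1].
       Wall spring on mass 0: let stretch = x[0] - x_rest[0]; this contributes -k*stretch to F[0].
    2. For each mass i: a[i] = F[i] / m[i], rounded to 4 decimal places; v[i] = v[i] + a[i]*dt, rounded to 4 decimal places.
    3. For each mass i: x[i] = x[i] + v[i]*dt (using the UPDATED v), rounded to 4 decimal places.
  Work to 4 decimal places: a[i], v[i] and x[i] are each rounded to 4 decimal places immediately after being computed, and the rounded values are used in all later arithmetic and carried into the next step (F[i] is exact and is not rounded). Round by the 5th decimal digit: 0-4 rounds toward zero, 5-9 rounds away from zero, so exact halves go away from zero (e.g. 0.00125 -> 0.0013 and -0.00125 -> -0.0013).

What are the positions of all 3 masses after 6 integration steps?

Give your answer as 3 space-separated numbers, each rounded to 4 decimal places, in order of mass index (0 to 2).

Answer: 4.8841 9.6719 15.9697

Derivation:
Step 0: x=[6.0000 11.0000 14.0000] v=[1.0000 0.0000 0.0000]
Step 1: x=[6.1200 10.8400 14.1600] v=[0.6000 -0.8000 0.8000]
Step 2: x=[6.1280 10.5680 14.4544] v=[0.0400 -1.3600 1.4720]
Step 3: x=[6.0010 10.2517 14.8379] v=[-0.6352 -1.5814 1.9174]
Step 4: x=[5.7339 9.9623 15.2545] v=[-1.3353 -1.4472 2.0829]
Step 5: x=[5.3464 9.7580 15.6477] v=[-1.9375 -1.0217 1.9660]
Step 6: x=[4.8841 9.6719 15.9697] v=[-2.3114 -0.4305 1.6101]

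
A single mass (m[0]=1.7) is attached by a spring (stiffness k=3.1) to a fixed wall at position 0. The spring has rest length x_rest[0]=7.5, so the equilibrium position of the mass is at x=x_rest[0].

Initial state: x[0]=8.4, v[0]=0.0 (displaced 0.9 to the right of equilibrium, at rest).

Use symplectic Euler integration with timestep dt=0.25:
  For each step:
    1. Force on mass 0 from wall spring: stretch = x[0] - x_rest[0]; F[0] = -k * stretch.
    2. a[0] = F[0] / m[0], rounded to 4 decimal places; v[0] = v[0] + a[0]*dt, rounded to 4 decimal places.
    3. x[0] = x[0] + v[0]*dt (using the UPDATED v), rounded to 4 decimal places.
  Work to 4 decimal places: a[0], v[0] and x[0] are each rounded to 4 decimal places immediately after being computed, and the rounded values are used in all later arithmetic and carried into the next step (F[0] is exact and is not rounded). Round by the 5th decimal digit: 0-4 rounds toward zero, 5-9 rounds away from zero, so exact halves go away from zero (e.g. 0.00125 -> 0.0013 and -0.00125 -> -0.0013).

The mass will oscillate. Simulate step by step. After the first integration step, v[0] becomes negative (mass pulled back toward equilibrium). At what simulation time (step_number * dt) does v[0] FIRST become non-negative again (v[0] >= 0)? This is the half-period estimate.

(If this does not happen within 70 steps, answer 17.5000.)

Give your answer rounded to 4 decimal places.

Step 0: x=[8.4000] v=[0.0000]
Step 1: x=[8.2974] v=[-0.4103]
Step 2: x=[8.1040] v=[-0.7738]
Step 3: x=[7.8417] v=[-1.0492]
Step 4: x=[7.5405] v=[-1.2050]
Step 5: x=[7.2346] v=[-1.2235]
Step 6: x=[6.9590] v=[-1.1025]
Step 7: x=[6.7450] v=[-0.8559]
Step 8: x=[6.6171] v=[-0.5117]
Step 9: x=[6.5898] v=[-0.1092]
Step 10: x=[6.6663] v=[0.3058]
First v>=0 after going negative at step 10, time=2.5000

Answer: 2.5000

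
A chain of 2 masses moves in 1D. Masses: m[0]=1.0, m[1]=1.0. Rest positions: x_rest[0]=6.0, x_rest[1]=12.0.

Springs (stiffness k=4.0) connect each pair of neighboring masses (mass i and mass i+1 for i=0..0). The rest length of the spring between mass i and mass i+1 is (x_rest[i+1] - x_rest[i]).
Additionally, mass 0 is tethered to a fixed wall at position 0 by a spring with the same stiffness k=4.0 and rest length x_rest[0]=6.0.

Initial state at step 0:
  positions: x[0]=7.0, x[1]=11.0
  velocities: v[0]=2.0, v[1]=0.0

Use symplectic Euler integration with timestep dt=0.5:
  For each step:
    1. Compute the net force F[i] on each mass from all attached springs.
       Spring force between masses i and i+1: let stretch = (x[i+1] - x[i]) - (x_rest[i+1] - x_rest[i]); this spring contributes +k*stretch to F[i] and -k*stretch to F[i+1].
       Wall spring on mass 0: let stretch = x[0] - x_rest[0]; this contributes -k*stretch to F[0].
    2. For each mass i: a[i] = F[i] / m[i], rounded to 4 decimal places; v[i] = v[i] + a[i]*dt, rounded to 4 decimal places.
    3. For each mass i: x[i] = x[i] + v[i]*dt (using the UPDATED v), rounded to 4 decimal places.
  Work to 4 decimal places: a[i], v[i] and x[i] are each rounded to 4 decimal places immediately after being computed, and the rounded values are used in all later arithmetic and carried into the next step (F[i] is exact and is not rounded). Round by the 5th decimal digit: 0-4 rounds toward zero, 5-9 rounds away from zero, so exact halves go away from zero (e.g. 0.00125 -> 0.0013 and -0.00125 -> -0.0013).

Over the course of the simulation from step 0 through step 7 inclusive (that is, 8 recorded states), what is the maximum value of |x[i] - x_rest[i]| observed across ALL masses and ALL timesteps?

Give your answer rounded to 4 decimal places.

Answer: 2.0000

Derivation:
Step 0: x=[7.0000 11.0000] v=[2.0000 0.0000]
Step 1: x=[5.0000 13.0000] v=[-4.0000 4.0000]
Step 2: x=[6.0000 13.0000] v=[2.0000 0.0000]
Step 3: x=[8.0000 12.0000] v=[4.0000 -2.0000]
Step 4: x=[6.0000 13.0000] v=[-4.0000 2.0000]
Step 5: x=[5.0000 13.0000] v=[-2.0000 0.0000]
Step 6: x=[7.0000 11.0000] v=[4.0000 -4.0000]
Step 7: x=[6.0000 11.0000] v=[-2.0000 0.0000]
Max displacement = 2.0000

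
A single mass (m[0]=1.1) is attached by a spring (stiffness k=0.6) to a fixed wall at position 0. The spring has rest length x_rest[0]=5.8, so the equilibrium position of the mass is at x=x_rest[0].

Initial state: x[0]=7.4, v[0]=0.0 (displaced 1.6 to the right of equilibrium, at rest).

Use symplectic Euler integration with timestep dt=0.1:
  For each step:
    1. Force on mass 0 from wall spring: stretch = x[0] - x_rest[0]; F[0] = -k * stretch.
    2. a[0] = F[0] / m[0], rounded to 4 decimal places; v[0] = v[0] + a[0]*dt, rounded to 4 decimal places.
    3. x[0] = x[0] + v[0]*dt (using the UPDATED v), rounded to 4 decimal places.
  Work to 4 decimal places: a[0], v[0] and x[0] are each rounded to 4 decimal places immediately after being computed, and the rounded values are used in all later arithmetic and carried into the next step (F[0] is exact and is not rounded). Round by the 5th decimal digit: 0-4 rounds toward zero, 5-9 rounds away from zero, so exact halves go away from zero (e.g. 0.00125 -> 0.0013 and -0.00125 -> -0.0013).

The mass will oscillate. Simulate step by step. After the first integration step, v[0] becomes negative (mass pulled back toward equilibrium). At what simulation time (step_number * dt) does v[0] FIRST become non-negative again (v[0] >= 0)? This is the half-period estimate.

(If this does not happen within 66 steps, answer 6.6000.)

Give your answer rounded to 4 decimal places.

Answer: 4.3000

Derivation:
Step 0: x=[7.4000] v=[0.0000]
Step 1: x=[7.3913] v=[-0.0873]
Step 2: x=[7.3739] v=[-0.1741]
Step 3: x=[7.3479] v=[-0.2600]
Step 4: x=[7.3135] v=[-0.3444]
Step 5: x=[7.2708] v=[-0.4270]
Step 6: x=[7.2201] v=[-0.5072]
Step 7: x=[7.1616] v=[-0.5847]
Step 8: x=[7.0957] v=[-0.6590]
Step 9: x=[7.0227] v=[-0.7297]
Step 10: x=[6.9431] v=[-0.7964]
Step 11: x=[6.8572] v=[-0.8588]
Step 12: x=[6.7656] v=[-0.9165]
Step 13: x=[6.6687] v=[-0.9692]
Step 14: x=[6.5670] v=[-1.0166]
Step 15: x=[6.4612] v=[-1.0584]
Step 16: x=[6.3518] v=[-1.0945]
Step 17: x=[6.2393] v=[-1.1246]
Step 18: x=[6.1244] v=[-1.1486]
Step 19: x=[6.0078] v=[-1.1663]
Step 20: x=[5.8900] v=[-1.1776]
Step 21: x=[5.7718] v=[-1.1825]
Step 22: x=[5.6537] v=[-1.1810]
Step 23: x=[5.5364] v=[-1.1730]
Step 24: x=[5.4205] v=[-1.1586]
Step 25: x=[5.3067] v=[-1.1379]
Step 26: x=[5.1956] v=[-1.1110]
Step 27: x=[5.0878] v=[-1.0780]
Step 28: x=[4.9839] v=[-1.0392]
Step 29: x=[4.8844] v=[-0.9947]
Step 30: x=[4.7899] v=[-0.9448]
Step 31: x=[4.7009] v=[-0.8897]
Step 32: x=[4.6179] v=[-0.8298]
Step 33: x=[4.5414] v=[-0.7653]
Step 34: x=[4.4717] v=[-0.6967]
Step 35: x=[4.4093] v=[-0.6243]
Step 36: x=[4.3545] v=[-0.5484]
Step 37: x=[4.3075] v=[-0.4696]
Step 38: x=[4.2687] v=[-0.3882]
Step 39: x=[4.2382] v=[-0.3047]
Step 40: x=[4.2163] v=[-0.2195]
Step 41: x=[4.2030] v=[-0.1331]
Step 42: x=[4.1984] v=[-0.0460]
Step 43: x=[4.2025] v=[0.0414]
First v>=0 after going negative at step 43, time=4.3000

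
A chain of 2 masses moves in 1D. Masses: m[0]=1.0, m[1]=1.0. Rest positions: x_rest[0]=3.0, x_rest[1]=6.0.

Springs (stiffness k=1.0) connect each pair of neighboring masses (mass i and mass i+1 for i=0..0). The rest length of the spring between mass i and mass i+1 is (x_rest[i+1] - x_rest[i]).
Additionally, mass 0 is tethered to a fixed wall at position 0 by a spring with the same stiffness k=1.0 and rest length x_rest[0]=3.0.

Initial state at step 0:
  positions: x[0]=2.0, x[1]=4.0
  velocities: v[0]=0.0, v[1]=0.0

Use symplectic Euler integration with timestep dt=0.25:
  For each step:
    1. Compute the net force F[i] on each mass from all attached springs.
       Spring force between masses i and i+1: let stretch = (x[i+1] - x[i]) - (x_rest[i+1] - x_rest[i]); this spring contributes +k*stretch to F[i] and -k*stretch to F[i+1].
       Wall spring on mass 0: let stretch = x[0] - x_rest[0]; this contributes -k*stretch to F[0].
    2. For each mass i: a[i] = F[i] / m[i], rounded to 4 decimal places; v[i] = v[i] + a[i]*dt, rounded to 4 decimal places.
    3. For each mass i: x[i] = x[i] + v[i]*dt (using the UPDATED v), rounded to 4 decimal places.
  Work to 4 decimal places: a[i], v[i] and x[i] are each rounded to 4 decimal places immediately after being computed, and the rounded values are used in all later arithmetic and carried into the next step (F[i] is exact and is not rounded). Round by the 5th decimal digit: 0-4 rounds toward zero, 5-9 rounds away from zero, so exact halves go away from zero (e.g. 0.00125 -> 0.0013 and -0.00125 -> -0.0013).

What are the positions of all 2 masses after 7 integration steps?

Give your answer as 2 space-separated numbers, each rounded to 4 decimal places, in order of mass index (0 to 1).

Answer: 2.3573 5.3487

Derivation:
Step 0: x=[2.0000 4.0000] v=[0.0000 0.0000]
Step 1: x=[2.0000 4.0625] v=[0.0000 0.2500]
Step 2: x=[2.0039 4.1836] v=[0.0156 0.4844]
Step 3: x=[2.0188 4.3560] v=[0.0596 0.6895]
Step 4: x=[2.0536 4.5698] v=[0.1392 0.8552]
Step 5: x=[2.1173 4.8139] v=[0.2549 0.9762]
Step 6: x=[2.2172 5.0769] v=[0.3997 1.0521]
Step 7: x=[2.3573 5.3487] v=[0.5603 1.0872]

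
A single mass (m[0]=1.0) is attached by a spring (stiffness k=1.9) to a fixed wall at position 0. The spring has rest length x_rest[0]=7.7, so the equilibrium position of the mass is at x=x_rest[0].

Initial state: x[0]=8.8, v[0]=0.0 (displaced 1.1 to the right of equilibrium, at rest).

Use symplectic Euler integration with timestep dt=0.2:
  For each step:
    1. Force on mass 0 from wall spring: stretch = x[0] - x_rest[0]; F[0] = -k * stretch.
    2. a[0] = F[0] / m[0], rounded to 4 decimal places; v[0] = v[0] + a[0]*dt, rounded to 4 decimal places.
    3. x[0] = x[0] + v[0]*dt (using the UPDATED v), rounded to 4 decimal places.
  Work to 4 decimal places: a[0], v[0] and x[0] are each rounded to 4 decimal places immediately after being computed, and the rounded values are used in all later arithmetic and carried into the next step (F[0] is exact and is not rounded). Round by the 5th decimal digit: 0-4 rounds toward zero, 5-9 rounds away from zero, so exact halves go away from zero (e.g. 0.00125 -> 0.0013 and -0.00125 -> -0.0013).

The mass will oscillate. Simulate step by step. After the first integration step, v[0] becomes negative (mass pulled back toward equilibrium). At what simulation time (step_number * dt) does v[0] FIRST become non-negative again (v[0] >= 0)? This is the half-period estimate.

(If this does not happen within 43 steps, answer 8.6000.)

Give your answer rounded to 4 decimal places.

Step 0: x=[8.8000] v=[0.0000]
Step 1: x=[8.7164] v=[-0.4180]
Step 2: x=[8.5556] v=[-0.8042]
Step 3: x=[8.3297] v=[-1.1293]
Step 4: x=[8.0560] v=[-1.3686]
Step 5: x=[7.7552] v=[-1.5039]
Step 6: x=[7.4502] v=[-1.5249]
Step 7: x=[7.1642] v=[-1.4300]
Step 8: x=[6.9189] v=[-1.2264]
Step 9: x=[6.7330] v=[-0.9296]
Step 10: x=[6.6206] v=[-0.5621]
Step 11: x=[6.5902] v=[-0.1519]
Step 12: x=[6.6442] v=[0.2698]
First v>=0 after going negative at step 12, time=2.4000

Answer: 2.4000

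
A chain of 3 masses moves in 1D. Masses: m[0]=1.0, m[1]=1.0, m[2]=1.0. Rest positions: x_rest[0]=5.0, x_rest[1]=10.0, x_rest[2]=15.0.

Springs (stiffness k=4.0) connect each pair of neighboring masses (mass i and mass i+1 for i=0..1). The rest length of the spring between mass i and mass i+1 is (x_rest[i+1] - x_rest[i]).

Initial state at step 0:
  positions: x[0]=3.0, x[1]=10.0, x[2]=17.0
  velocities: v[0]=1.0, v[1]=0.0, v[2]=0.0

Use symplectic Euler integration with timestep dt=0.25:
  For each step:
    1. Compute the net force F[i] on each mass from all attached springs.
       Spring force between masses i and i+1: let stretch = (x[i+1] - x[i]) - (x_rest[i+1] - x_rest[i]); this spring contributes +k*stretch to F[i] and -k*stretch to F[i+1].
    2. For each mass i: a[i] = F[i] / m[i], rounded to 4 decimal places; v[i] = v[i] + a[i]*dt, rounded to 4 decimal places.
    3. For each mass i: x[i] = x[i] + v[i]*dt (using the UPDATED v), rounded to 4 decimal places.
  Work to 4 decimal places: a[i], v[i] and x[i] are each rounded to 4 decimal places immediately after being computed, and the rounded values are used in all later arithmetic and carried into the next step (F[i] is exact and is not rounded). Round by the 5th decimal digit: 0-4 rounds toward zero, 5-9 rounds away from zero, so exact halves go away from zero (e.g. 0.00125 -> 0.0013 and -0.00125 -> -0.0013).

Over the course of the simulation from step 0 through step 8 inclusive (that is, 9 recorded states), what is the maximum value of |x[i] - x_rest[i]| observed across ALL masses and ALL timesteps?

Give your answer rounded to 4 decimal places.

Answer: 2.5305

Derivation:
Step 0: x=[3.0000 10.0000 17.0000] v=[1.0000 0.0000 0.0000]
Step 1: x=[3.7500 10.0000 16.5000] v=[3.0000 0.0000 -2.0000]
Step 2: x=[4.8125 10.0625 15.6250] v=[4.2500 0.2500 -3.5000]
Step 3: x=[5.9375 10.2031 14.6094] v=[4.5000 0.5625 -4.0625]
Step 4: x=[6.8789 10.3789 13.7422] v=[3.7656 0.7032 -3.4688]
Step 5: x=[7.4453 10.5205 13.2842] v=[2.2656 0.5665 -1.8321]
Step 6: x=[7.5305 10.5843 13.3853] v=[0.3408 0.2550 0.4042]
Step 7: x=[7.1292 10.5849 14.0361] v=[-1.6054 0.0022 2.6032]
Step 8: x=[6.3418 10.5843 15.0741] v=[-3.1497 -0.0023 4.1520]
Max displacement = 2.5305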